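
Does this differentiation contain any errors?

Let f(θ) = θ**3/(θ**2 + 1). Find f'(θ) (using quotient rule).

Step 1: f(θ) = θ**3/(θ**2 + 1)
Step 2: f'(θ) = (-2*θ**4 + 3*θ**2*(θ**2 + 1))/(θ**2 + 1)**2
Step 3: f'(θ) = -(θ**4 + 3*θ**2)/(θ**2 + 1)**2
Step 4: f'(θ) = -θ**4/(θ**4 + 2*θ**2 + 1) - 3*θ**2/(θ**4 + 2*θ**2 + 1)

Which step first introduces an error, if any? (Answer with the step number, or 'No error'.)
Step 3

Step 3 is incorrect due to a sign flip.
The step shows: -(θ**4 + 3*θ**2)/(θ**2 + 1)**2
The correct value should be: (θ**4 + 3*θ**2)/(θ**2 + 1)**2

Explanation: The sign of the whole expression was flipped: the term (θ**4 + 3*θ**2)/(θ**2 + 1)**2 was incorrectly written as -(θ**4 + 3*θ**2)/(θ**2 + 1)**2
The later steps are derived from this incorrect expression, so the error originates in Step 3.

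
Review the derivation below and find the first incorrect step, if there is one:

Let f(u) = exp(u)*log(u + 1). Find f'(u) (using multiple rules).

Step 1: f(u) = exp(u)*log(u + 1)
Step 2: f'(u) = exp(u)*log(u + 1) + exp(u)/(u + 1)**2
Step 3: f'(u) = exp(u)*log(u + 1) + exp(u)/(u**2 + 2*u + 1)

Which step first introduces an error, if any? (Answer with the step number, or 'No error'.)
Step 2

Step 2 is incorrect due to a wrong exponent.
The step shows: exp(u)*log(u + 1) + exp(u)/(u + 1)**2
The correct value should be: exp(u)*log(u + 1) + exp(u)/(u + 1)

Explanation: The exponent -1 on u + 1 was incorrectly written as -2: the term exp(u)/(u + 1) was incorrectly written as exp(u)/(u + 1)**2
The later steps are derived from this incorrect expression, so the error originates in Step 2.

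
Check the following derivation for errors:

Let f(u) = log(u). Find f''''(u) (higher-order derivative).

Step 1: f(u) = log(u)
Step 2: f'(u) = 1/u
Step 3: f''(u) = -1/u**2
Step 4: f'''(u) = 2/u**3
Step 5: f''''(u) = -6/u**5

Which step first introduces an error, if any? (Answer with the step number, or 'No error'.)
Step 5

Step 5 is incorrect due to a wrong exponent.
The step shows: -6/u**5
The correct value should be: -6/u**4

Explanation: The exponent -4 on u was incorrectly written as -5: the term -6/u**4 was incorrectly written as -6/u**5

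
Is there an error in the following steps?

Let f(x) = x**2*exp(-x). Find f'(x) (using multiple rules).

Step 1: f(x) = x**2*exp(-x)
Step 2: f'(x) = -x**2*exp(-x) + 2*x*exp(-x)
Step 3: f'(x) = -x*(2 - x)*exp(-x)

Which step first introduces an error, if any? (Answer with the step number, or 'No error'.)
Step 3

Step 3 is incorrect due to a sign flip.
The step shows: -x*(2 - x)*exp(-x)
The correct value should be: x*(2 - x)*exp(-x)

Explanation: The sign of the whole expression was flipped: the term x*(2 - x)*exp(-x) was incorrectly written as -x*(2 - x)*exp(-x)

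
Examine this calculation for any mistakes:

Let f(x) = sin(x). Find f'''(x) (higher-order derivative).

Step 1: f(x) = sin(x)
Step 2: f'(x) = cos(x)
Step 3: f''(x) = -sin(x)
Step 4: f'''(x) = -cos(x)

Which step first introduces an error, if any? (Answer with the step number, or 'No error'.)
No error

All steps in this derivation are correct.
The final answer f'''(x) = -cos(x) is valid.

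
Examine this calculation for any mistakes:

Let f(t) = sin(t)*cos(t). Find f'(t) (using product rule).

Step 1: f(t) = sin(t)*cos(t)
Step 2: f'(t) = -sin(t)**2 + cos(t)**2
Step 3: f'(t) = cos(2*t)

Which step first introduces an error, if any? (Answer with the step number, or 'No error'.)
No error

All steps in this derivation are correct.
The final answer f'(t) = cos(2*t) is valid.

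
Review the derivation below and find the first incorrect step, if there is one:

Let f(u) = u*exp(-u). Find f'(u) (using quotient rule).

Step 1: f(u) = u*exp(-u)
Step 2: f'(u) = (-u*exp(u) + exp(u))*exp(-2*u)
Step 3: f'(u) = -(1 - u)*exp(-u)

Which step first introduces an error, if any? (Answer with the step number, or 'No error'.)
Step 3

Step 3 is incorrect due to a sign flip.
The step shows: -(1 - u)*exp(-u)
The correct value should be: (1 - u)*exp(-u)

Explanation: The sign of the whole expression was flipped: the term (1 - u)*exp(-u) was incorrectly written as -(1 - u)*exp(-u)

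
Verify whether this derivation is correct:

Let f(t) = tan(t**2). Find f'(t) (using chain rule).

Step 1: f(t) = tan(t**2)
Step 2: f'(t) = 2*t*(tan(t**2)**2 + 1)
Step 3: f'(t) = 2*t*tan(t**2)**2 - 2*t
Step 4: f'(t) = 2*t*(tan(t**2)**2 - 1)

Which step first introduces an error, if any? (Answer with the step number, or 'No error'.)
Step 3

Step 3 is incorrect due to a sign flip.
The step shows: 2*t*tan(t**2)**2 - 2*t
The correct value should be: 2*t*tan(t**2)**2 + 2*t

Explanation: The sign of one term was flipped: the term 2*t was incorrectly written as -2*t
The later steps are derived from this incorrect expression, so the error originates in Step 3.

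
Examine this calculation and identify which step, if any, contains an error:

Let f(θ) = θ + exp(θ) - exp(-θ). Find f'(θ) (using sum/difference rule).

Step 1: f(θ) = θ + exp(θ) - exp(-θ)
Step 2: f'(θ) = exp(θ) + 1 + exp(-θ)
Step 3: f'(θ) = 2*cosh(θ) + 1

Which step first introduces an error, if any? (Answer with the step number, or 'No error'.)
No error

All steps in this derivation are correct.
The final answer f'(θ) = 2*cosh(θ) + 1 is valid.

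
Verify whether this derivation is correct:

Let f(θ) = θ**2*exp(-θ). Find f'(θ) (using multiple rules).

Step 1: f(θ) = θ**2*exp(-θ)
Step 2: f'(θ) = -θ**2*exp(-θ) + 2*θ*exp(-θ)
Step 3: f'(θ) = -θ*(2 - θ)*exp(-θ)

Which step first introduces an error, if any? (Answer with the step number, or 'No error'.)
Step 3

Step 3 is incorrect due to a sign flip.
The step shows: -θ*(2 - θ)*exp(-θ)
The correct value should be: θ*(2 - θ)*exp(-θ)

Explanation: The sign of the whole expression was flipped: the term θ*(2 - θ)*exp(-θ) was incorrectly written as -θ*(2 - θ)*exp(-θ)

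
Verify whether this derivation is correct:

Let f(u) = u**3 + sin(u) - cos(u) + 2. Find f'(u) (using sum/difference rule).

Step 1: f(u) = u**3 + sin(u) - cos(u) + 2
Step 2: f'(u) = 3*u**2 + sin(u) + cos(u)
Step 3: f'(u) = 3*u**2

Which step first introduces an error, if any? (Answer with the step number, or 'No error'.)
Step 3

Step 3 is incorrect due to a dropped term.
The step shows: 3*u**2
The correct value should be: 3*u**2 + sqrt(2)*sin(u + pi/4)

Explanation: A term was dropped: the term sqrt(2)*sin(u + pi/4) was incorrectly omitted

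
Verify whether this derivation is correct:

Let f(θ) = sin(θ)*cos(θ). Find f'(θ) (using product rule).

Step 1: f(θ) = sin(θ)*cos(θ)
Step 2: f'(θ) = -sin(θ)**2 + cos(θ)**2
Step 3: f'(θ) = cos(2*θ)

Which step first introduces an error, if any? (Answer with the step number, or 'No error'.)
No error

All steps in this derivation are correct.
The final answer f'(θ) = cos(2*θ) is valid.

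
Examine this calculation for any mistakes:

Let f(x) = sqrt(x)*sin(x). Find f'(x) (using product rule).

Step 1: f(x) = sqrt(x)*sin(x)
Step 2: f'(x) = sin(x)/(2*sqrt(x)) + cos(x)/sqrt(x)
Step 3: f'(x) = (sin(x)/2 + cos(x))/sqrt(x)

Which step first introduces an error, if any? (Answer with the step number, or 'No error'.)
Step 2

Step 2 is incorrect due to a wrong exponent.
The step shows: sin(x)/(2*sqrt(x)) + cos(x)/sqrt(x)
The correct value should be: sqrt(x)*cos(x) + sin(x)/(2*sqrt(x))

Explanation: The exponent 1/2 on x was incorrectly written as -1/2: the term sqrt(x)*cos(x) was incorrectly written as cos(x)/sqrt(x)
The later steps are derived from this incorrect expression, so the error originates in Step 2.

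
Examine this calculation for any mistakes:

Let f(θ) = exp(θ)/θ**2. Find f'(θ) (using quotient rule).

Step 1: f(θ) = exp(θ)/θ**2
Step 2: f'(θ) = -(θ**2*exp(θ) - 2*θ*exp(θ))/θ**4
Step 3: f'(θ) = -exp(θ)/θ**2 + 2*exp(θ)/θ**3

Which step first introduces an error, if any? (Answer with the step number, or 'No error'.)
Step 2

Step 2 is incorrect due to a sign flip.
The step shows: -(θ**2*exp(θ) - 2*θ*exp(θ))/θ**4
The correct value should be: (θ**2*exp(θ) - 2*θ*exp(θ))/θ**4

Explanation: The sign of the whole expression was flipped: the term (θ**2*exp(θ) - 2*θ*exp(θ))/θ**4 was incorrectly written as -(θ**2*exp(θ) - 2*θ*exp(θ))/θ**4
The later steps are derived from this incorrect expression, so the error originates in Step 2.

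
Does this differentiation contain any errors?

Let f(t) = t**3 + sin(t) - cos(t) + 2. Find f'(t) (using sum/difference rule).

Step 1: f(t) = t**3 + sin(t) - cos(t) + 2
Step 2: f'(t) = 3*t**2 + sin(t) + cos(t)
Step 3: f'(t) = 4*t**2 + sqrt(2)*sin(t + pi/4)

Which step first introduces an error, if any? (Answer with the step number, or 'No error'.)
Step 3

Step 3 is incorrect due to a wrong coefficient.
The step shows: 4*t**2 + sqrt(2)*sin(t + pi/4)
The correct value should be: 3*t**2 + sqrt(2)*sin(t + pi/4)

Explanation: The coefficient 3 was incorrectly written as 4: the term 3*t**2 was incorrectly written as 4*t**2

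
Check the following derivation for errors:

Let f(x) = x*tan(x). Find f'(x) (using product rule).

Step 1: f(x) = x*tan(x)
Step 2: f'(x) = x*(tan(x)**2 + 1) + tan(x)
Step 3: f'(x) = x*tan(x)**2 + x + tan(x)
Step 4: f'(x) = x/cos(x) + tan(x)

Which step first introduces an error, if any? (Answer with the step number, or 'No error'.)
Step 4

Step 4 is incorrect due to a wrong exponent.
The step shows: x/cos(x) + tan(x)
The correct value should be: x/cos(x)**2 + tan(x)

Explanation: The exponent -2 on cos(x) was incorrectly written as -1: the term x/cos(x)**2 was incorrectly written as x/cos(x)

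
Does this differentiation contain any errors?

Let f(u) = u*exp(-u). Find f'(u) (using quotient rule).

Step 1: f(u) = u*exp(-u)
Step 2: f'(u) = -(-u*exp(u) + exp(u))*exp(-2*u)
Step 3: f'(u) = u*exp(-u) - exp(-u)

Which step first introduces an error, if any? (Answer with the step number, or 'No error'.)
Step 2

Step 2 is incorrect due to a sign flip.
The step shows: -(-u*exp(u) + exp(u))*exp(-2*u)
The correct value should be: (-u*exp(u) + exp(u))*exp(-2*u)

Explanation: The sign of the whole expression was flipped: the term (-u*exp(u) + exp(u))*exp(-2*u) was incorrectly written as -(-u*exp(u) + exp(u))*exp(-2*u)
The later steps are derived from this incorrect expression, so the error originates in Step 2.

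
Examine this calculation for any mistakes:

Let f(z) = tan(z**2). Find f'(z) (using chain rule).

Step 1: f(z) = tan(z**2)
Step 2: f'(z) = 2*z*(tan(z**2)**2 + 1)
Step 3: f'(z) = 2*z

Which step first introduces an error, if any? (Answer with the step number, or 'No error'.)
Step 3

Step 3 is incorrect due to a dropped term.
The step shows: 2*z
The correct value should be: 2*z*tan(z**2)**2 + 2*z

Explanation: A term was dropped: the term 2*z*tan(z**2)**2 was incorrectly omitted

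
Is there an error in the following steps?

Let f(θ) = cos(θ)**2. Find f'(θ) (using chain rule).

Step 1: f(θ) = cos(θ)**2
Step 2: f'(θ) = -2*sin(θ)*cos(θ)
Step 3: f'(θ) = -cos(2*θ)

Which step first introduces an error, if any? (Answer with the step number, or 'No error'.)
Step 3

Step 3 is incorrect due to a wrong trig function.
The step shows: -cos(2*θ)
The correct value should be: -sin(2*θ)

Explanation: sin(2*θ) was incorrectly written as cos(2*θ): the term -sin(2*θ) was incorrectly written as -cos(2*θ)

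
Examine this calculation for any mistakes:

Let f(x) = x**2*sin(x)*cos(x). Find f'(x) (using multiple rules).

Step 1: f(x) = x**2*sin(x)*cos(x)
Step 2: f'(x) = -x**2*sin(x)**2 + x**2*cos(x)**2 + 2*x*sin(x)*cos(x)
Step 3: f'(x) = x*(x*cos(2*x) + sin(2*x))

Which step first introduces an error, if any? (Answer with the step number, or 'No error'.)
No error

All steps in this derivation are correct.
The final answer f'(x) = x*(x*cos(2*x) + sin(2*x)) is valid.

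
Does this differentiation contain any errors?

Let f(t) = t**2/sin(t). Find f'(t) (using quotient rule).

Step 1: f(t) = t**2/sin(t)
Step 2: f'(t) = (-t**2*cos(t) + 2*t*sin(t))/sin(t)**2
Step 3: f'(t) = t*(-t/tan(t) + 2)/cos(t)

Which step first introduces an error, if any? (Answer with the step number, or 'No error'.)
Step 3

Step 3 is incorrect due to a wrong trig function.
The step shows: t*(-t/tan(t) + 2)/cos(t)
The correct value should be: t*(-t/tan(t) + 2)/sin(t)

Explanation: sin(t) was incorrectly written as cos(t): the term t*(-t/tan(t) + 2)/sin(t) was incorrectly written as t*(-t/tan(t) + 2)/cos(t)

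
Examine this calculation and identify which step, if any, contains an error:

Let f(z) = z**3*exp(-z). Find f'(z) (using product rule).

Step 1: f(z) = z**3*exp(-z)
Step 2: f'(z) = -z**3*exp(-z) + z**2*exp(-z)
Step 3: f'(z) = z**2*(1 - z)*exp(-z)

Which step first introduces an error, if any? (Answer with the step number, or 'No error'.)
Step 2

Step 2 is incorrect due to a wrong coefficient.
The step shows: -z**3*exp(-z) + z**2*exp(-z)
The correct value should be: -z**3*exp(-z) + 3*z**2*exp(-z)

Explanation: The coefficient 3 was incorrectly written as 1: the term 3*z**2*exp(-z) was incorrectly written as z**2*exp(-z)
The later steps are derived from this incorrect expression, so the error originates in Step 2.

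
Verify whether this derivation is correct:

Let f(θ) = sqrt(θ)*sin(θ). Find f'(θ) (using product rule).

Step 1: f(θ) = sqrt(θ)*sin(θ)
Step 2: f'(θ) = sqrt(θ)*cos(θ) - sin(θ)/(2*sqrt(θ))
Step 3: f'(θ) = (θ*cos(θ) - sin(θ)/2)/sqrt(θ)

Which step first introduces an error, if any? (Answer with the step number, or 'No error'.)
Step 2

Step 2 is incorrect due to a sign flip.
The step shows: sqrt(θ)*cos(θ) - sin(θ)/(2*sqrt(θ))
The correct value should be: sqrt(θ)*cos(θ) + sin(θ)/(2*sqrt(θ))

Explanation: The sign of one term was flipped: the term sin(θ)/(2*sqrt(θ)) was incorrectly written as -sin(θ)/(2*sqrt(θ))
The later steps are derived from this incorrect expression, so the error originates in Step 2.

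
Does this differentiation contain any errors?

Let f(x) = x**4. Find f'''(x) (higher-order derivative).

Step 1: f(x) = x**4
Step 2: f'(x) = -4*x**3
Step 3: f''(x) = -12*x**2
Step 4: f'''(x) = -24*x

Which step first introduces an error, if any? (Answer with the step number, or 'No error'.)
Step 2

Step 2 is incorrect due to a sign flip.
The step shows: -4*x**3
The correct value should be: 4*x**3

Explanation: The sign of the whole expression was flipped: the term 4*x**3 was incorrectly written as -4*x**3
The later steps are derived from this incorrect expression, so the error originates in Step 2.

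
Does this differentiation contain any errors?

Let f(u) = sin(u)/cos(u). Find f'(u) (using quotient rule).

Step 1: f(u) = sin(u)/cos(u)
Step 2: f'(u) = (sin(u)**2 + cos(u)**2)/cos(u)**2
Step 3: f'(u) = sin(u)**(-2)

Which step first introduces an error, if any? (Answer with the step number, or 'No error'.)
Step 3

Step 3 is incorrect due to a wrong trig function.
The step shows: sin(u)**(-2)
The correct value should be: cos(u)**(-2)

Explanation: cos(u) was incorrectly written as sin(u): the term cos(u)**(-2) was incorrectly written as sin(u)**(-2)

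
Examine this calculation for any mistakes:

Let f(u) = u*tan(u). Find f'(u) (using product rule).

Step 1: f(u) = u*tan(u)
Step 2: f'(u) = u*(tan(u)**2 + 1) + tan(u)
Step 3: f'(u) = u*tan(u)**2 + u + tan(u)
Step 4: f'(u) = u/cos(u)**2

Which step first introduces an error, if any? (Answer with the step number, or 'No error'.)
Step 4

Step 4 is incorrect due to a dropped term.
The step shows: u/cos(u)**2
The correct value should be: u/cos(u)**2 + tan(u)

Explanation: A term was dropped: the term tan(u) was incorrectly omitted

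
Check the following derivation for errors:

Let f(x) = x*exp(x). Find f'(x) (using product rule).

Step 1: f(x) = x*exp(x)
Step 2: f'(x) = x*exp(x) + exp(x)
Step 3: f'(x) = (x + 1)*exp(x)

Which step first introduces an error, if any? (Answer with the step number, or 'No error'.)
No error

All steps in this derivation are correct.
The final answer f'(x) = (x + 1)*exp(x) is valid.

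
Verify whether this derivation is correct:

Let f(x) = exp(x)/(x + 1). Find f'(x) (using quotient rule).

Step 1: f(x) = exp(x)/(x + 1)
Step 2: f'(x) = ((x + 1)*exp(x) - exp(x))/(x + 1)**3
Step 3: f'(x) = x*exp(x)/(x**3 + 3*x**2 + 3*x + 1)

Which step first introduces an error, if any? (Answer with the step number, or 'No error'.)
Step 2

Step 2 is incorrect due to a wrong exponent.
The step shows: ((x + 1)*exp(x) - exp(x))/(x + 1)**3
The correct value should be: ((x + 1)*exp(x) - exp(x))/(x + 1)**2

Explanation: The exponent -2 on x + 1 was incorrectly written as -3: the term ((x + 1)*exp(x) - exp(x))/(x + 1)**2 was incorrectly written as ((x + 1)*exp(x) - exp(x))/(x + 1)**3
The later steps are derived from this incorrect expression, so the error originates in Step 2.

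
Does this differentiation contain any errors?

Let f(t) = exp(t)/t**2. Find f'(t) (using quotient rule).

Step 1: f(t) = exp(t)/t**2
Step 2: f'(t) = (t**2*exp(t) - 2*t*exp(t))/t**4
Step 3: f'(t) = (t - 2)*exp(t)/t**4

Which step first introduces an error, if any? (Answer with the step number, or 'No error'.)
Step 3

Step 3 is incorrect due to a wrong exponent.
The step shows: (t - 2)*exp(t)/t**4
The correct value should be: (t - 2)*exp(t)/t**3

Explanation: The exponent -3 on t was incorrectly written as -4: the term (t - 2)*exp(t)/t**3 was incorrectly written as (t - 2)*exp(t)/t**4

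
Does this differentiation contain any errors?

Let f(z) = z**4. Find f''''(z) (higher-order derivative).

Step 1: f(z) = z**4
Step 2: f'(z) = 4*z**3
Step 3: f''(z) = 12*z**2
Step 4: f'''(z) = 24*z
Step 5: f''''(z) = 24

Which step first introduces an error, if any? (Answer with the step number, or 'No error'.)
No error

All steps in this derivation are correct.
The final answer f''''(z) = 24 is valid.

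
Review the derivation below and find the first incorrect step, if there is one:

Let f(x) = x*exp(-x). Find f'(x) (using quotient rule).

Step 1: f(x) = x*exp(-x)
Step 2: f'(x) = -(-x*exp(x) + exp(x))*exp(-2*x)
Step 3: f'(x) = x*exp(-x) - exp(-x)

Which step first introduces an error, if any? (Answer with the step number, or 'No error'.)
Step 2

Step 2 is incorrect due to a sign flip.
The step shows: -(-x*exp(x) + exp(x))*exp(-2*x)
The correct value should be: (-x*exp(x) + exp(x))*exp(-2*x)

Explanation: The sign of the whole expression was flipped: the term (-x*exp(x) + exp(x))*exp(-2*x) was incorrectly written as -(-x*exp(x) + exp(x))*exp(-2*x)
The later steps are derived from this incorrect expression, so the error originates in Step 2.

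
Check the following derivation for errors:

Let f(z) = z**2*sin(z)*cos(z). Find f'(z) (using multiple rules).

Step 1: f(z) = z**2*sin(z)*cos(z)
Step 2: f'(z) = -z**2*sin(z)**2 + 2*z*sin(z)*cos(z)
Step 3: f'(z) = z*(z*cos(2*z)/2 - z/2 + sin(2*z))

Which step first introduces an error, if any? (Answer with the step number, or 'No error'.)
Step 2

Step 2 is incorrect due to a dropped term.
The step shows: -z**2*sin(z)**2 + 2*z*sin(z)*cos(z)
The correct value should be: -z**2*sin(z)**2 + z**2*cos(z)**2 + 2*z*sin(z)*cos(z)

Explanation: A term was dropped: the term z**2*cos(z)**2 was incorrectly omitted
The later steps are derived from this incorrect expression, so the error originates in Step 2.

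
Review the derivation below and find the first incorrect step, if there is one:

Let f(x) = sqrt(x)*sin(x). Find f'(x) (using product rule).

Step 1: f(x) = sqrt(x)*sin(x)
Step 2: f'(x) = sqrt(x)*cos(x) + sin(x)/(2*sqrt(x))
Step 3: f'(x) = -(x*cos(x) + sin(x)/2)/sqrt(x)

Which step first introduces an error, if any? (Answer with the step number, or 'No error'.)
Step 3

Step 3 is incorrect due to a sign flip.
The step shows: -(x*cos(x) + sin(x)/2)/sqrt(x)
The correct value should be: (x*cos(x) + sin(x)/2)/sqrt(x)

Explanation: The sign of the whole expression was flipped: the term (x*cos(x) + sin(x)/2)/sqrt(x) was incorrectly written as -(x*cos(x) + sin(x)/2)/sqrt(x)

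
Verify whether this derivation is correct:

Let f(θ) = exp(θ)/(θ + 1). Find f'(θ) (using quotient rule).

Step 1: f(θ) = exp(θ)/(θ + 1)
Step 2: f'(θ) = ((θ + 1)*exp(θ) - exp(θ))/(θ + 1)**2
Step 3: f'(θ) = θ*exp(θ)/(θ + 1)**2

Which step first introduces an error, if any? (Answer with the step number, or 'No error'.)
No error

All steps in this derivation are correct.
The final answer f'(θ) = θ*exp(θ)/(θ + 1)**2 is valid.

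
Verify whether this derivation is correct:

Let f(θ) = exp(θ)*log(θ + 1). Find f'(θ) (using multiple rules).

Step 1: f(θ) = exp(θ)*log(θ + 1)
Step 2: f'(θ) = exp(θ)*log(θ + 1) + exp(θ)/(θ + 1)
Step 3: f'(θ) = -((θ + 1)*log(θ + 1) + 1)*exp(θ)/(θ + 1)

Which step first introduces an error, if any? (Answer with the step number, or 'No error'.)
Step 3

Step 3 is incorrect due to a sign flip.
The step shows: -((θ + 1)*log(θ + 1) + 1)*exp(θ)/(θ + 1)
The correct value should be: ((θ + 1)*log(θ + 1) + 1)*exp(θ)/(θ + 1)

Explanation: The sign of the whole expression was flipped: the term ((θ + 1)*log(θ + 1) + 1)*exp(θ)/(θ + 1) was incorrectly written as -((θ + 1)*log(θ + 1) + 1)*exp(θ)/(θ + 1)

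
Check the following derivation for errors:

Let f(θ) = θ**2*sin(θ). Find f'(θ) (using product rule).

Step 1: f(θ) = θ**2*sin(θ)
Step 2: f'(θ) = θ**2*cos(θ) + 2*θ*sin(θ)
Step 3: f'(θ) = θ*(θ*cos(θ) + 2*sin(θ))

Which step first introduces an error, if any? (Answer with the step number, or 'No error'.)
No error

All steps in this derivation are correct.
The final answer f'(θ) = θ*(θ*cos(θ) + 2*sin(θ)) is valid.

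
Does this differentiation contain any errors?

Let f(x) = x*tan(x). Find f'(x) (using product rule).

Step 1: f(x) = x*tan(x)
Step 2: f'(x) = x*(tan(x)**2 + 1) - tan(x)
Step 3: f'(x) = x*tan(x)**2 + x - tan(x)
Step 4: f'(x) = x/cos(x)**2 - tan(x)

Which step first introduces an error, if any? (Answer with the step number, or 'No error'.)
Step 2

Step 2 is incorrect due to a sign flip.
The step shows: x*(tan(x)**2 + 1) - tan(x)
The correct value should be: x*(tan(x)**2 + 1) + tan(x)

Explanation: The sign of one term was flipped: the term tan(x) was incorrectly written as -tan(x)
The later steps are derived from this incorrect expression, so the error originates in Step 2.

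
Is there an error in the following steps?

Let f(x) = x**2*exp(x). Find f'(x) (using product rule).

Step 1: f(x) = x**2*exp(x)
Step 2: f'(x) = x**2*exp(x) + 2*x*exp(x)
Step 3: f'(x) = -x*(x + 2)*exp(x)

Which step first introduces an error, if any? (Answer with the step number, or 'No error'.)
Step 3

Step 3 is incorrect due to a sign flip.
The step shows: -x*(x + 2)*exp(x)
The correct value should be: x*(x + 2)*exp(x)

Explanation: The sign of the whole expression was flipped: the term x*(x + 2)*exp(x) was incorrectly written as -x*(x + 2)*exp(x)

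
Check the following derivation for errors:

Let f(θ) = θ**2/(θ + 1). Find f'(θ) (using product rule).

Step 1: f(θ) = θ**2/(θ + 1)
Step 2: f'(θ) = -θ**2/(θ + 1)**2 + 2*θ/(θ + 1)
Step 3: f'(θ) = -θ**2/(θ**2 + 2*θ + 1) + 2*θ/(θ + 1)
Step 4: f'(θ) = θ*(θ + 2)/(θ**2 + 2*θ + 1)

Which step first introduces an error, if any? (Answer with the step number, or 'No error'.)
No error

All steps in this derivation are correct.
The final answer f'(θ) = θ*(θ + 2)/(θ**2 + 2*θ + 1) is valid.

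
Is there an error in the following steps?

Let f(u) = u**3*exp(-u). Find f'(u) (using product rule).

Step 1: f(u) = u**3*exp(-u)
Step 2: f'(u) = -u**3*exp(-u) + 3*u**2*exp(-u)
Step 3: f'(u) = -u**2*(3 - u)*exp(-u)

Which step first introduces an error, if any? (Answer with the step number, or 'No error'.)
Step 3

Step 3 is incorrect due to a sign flip.
The step shows: -u**2*(3 - u)*exp(-u)
The correct value should be: u**2*(3 - u)*exp(-u)

Explanation: The sign of the whole expression was flipped: the term u**2*(3 - u)*exp(-u) was incorrectly written as -u**2*(3 - u)*exp(-u)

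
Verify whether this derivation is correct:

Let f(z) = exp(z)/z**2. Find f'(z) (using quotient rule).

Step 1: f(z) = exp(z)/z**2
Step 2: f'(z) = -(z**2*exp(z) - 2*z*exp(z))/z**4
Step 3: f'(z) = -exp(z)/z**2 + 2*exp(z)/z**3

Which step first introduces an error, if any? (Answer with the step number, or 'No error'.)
Step 2

Step 2 is incorrect due to a sign flip.
The step shows: -(z**2*exp(z) - 2*z*exp(z))/z**4
The correct value should be: (z**2*exp(z) - 2*z*exp(z))/z**4

Explanation: The sign of the whole expression was flipped: the term (z**2*exp(z) - 2*z*exp(z))/z**4 was incorrectly written as -(z**2*exp(z) - 2*z*exp(z))/z**4
The later steps are derived from this incorrect expression, so the error originates in Step 2.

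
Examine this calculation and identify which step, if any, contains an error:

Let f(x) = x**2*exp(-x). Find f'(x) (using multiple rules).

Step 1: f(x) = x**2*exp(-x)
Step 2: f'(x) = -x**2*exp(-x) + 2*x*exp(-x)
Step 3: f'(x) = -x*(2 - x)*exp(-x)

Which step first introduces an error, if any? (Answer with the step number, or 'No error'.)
Step 3

Step 3 is incorrect due to a sign flip.
The step shows: -x*(2 - x)*exp(-x)
The correct value should be: x*(2 - x)*exp(-x)

Explanation: The sign of the whole expression was flipped: the term x*(2 - x)*exp(-x) was incorrectly written as -x*(2 - x)*exp(-x)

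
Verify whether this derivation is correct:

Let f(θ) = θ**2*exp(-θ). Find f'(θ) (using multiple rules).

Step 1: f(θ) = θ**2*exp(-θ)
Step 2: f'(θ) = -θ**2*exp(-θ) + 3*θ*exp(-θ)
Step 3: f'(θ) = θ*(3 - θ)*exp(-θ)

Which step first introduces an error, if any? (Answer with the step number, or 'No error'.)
Step 2

Step 2 is incorrect due to a wrong coefficient.
The step shows: -θ**2*exp(-θ) + 3*θ*exp(-θ)
The correct value should be: -θ**2*exp(-θ) + 2*θ*exp(-θ)

Explanation: The coefficient 2 was incorrectly written as 3: the term 2*θ*exp(-θ) was incorrectly written as 3*θ*exp(-θ)
The later steps are derived from this incorrect expression, so the error originates in Step 2.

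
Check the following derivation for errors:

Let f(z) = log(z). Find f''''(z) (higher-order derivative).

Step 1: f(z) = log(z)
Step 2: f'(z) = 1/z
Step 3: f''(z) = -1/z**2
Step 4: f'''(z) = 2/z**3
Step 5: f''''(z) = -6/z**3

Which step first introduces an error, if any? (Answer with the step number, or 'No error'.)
Step 5

Step 5 is incorrect due to a wrong exponent.
The step shows: -6/z**3
The correct value should be: -6/z**4

Explanation: The exponent -4 on z was incorrectly written as -3: the term -6/z**4 was incorrectly written as -6/z**3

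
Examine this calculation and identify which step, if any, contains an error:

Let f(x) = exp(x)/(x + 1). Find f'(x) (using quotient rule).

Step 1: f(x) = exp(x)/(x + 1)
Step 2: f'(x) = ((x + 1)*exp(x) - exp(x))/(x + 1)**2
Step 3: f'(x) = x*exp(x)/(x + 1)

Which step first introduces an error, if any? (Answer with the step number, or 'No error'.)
Step 3

Step 3 is incorrect due to a wrong exponent.
The step shows: x*exp(x)/(x + 1)
The correct value should be: x*exp(x)/(x + 1)**2

Explanation: The exponent -2 on x + 1 was incorrectly written as -1: the term x*exp(x)/(x + 1)**2 was incorrectly written as x*exp(x)/(x + 1)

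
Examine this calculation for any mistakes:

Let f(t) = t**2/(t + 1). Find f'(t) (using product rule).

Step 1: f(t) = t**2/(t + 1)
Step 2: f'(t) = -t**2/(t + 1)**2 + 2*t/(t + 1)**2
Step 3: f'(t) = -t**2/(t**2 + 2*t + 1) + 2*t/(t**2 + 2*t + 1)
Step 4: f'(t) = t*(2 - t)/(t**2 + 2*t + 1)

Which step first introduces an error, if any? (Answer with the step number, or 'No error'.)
Step 2

Step 2 is incorrect due to a wrong exponent.
The step shows: -t**2/(t + 1)**2 + 2*t/(t + 1)**2
The correct value should be: -t**2/(t + 1)**2 + 2*t/(t + 1)

Explanation: The exponent -1 on t + 1 was incorrectly written as -2: the term 2*t/(t + 1) was incorrectly written as 2*t/(t + 1)**2
The later steps are derived from this incorrect expression, so the error originates in Step 2.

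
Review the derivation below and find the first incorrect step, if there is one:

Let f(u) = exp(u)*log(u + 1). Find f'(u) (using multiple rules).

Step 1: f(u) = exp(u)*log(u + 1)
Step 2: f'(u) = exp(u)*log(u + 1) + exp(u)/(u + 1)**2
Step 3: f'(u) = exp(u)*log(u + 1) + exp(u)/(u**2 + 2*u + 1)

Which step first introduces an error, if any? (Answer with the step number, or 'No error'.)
Step 2

Step 2 is incorrect due to a wrong exponent.
The step shows: exp(u)*log(u + 1) + exp(u)/(u + 1)**2
The correct value should be: exp(u)*log(u + 1) + exp(u)/(u + 1)

Explanation: The exponent -1 on u + 1 was incorrectly written as -2: the term exp(u)/(u + 1) was incorrectly written as exp(u)/(u + 1)**2
The later steps are derived from this incorrect expression, so the error originates in Step 2.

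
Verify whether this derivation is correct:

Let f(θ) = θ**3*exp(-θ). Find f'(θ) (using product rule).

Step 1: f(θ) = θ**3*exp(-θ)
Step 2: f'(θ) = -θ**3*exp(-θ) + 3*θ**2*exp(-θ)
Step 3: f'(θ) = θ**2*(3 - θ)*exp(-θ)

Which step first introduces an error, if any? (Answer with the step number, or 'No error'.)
No error

All steps in this derivation are correct.
The final answer f'(θ) = θ**2*(3 - θ)*exp(-θ) is valid.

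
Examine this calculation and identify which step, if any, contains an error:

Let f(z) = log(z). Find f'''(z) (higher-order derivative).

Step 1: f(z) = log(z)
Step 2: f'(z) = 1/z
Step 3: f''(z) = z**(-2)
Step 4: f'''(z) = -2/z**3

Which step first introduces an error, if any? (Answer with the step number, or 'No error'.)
Step 3

Step 3 is incorrect due to a sign flip.
The step shows: z**(-2)
The correct value should be: -1/z**2

Explanation: The sign of the whole expression was flipped: the term -1/z**2 was incorrectly written as z**(-2)
The later steps are derived from this incorrect expression, so the error originates in Step 3.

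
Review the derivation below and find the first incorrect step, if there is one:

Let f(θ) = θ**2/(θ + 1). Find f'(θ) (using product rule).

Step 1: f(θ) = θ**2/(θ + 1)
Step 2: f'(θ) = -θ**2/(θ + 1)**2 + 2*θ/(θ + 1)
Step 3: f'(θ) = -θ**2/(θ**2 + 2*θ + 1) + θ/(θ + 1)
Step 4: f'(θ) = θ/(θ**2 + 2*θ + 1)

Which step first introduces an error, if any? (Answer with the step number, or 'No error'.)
Step 3

Step 3 is incorrect due to a wrong coefficient.
The step shows: -θ**2/(θ**2 + 2*θ + 1) + θ/(θ + 1)
The correct value should be: -θ**2/(θ**2 + 2*θ + 1) + 2*θ/(θ + 1)

Explanation: The coefficient 2 was incorrectly written as 1: the term 2*θ/(θ + 1) was incorrectly written as θ/(θ + 1)
The later steps are derived from this incorrect expression, so the error originates in Step 3.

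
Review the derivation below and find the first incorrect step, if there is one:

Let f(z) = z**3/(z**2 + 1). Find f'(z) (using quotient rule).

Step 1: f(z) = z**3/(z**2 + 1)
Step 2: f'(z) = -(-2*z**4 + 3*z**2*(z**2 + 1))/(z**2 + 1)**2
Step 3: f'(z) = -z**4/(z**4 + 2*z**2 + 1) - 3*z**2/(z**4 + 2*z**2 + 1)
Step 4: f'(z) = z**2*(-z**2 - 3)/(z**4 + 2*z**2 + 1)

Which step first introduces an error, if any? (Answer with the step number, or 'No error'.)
Step 2

Step 2 is incorrect due to a sign flip.
The step shows: -(-2*z**4 + 3*z**2*(z**2 + 1))/(z**2 + 1)**2
The correct value should be: (-2*z**4 + 3*z**2*(z**2 + 1))/(z**2 + 1)**2

Explanation: The sign of the whole expression was flipped: the term (-2*z**4 + 3*z**2*(z**2 + 1))/(z**2 + 1)**2 was incorrectly written as -(-2*z**4 + 3*z**2*(z**2 + 1))/(z**2 + 1)**2
The later steps are derived from this incorrect expression, so the error originates in Step 2.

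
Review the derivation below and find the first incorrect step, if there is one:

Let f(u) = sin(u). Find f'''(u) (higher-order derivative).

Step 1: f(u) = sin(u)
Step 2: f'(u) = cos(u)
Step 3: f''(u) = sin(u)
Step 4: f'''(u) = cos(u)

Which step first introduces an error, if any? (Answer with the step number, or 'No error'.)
Step 3

Step 3 is incorrect due to a sign flip.
The step shows: sin(u)
The correct value should be: -sin(u)

Explanation: The sign of the whole expression was flipped: the term -sin(u) was incorrectly written as sin(u)
The later steps are derived from this incorrect expression, so the error originates in Step 3.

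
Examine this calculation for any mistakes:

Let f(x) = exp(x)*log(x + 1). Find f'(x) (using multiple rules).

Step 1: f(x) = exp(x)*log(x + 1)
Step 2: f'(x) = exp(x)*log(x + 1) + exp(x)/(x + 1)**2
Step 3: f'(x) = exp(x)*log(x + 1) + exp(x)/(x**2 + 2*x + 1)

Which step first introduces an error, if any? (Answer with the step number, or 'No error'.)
Step 2

Step 2 is incorrect due to a wrong exponent.
The step shows: exp(x)*log(x + 1) + exp(x)/(x + 1)**2
The correct value should be: exp(x)*log(x + 1) + exp(x)/(x + 1)

Explanation: The exponent -1 on x + 1 was incorrectly written as -2: the term exp(x)/(x + 1) was incorrectly written as exp(x)/(x + 1)**2
The later steps are derived from this incorrect expression, so the error originates in Step 2.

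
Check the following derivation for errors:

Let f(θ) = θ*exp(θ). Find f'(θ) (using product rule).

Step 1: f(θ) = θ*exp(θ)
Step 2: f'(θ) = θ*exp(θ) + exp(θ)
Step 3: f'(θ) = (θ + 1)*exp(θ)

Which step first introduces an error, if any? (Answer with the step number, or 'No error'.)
No error

All steps in this derivation are correct.
The final answer f'(θ) = (θ + 1)*exp(θ) is valid.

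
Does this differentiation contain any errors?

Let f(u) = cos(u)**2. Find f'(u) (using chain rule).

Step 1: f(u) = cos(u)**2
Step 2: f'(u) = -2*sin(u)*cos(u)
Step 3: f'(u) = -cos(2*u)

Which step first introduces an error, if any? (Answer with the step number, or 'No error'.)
Step 3

Step 3 is incorrect due to a wrong trig function.
The step shows: -cos(2*u)
The correct value should be: -sin(2*u)

Explanation: sin(2*u) was incorrectly written as cos(2*u): the term -sin(2*u) was incorrectly written as -cos(2*u)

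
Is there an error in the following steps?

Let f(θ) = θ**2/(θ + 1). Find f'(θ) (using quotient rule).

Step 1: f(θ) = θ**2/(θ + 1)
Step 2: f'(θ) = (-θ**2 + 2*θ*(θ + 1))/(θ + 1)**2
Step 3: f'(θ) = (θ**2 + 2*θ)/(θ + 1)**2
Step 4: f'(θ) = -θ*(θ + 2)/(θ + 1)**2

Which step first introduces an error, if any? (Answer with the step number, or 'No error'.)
Step 4

Step 4 is incorrect due to a sign flip.
The step shows: -θ*(θ + 2)/(θ + 1)**2
The correct value should be: θ*(θ + 2)/(θ + 1)**2

Explanation: The sign of the whole expression was flipped: the term θ*(θ + 2)/(θ + 1)**2 was incorrectly written as -θ*(θ + 2)/(θ + 1)**2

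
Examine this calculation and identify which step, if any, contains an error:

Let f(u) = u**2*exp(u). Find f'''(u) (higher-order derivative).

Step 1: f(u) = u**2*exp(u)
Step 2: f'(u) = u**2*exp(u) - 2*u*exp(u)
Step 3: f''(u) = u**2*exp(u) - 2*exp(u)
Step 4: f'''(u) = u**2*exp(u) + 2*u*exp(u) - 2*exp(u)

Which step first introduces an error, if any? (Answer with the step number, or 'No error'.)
Step 2

Step 2 is incorrect due to a sign flip.
The step shows: u**2*exp(u) - 2*u*exp(u)
The correct value should be: u**2*exp(u) + 2*u*exp(u)

Explanation: The sign of one term was flipped: the term 2*u*exp(u) was incorrectly written as -2*u*exp(u)
The later steps are derived from this incorrect expression, so the error originates in Step 2.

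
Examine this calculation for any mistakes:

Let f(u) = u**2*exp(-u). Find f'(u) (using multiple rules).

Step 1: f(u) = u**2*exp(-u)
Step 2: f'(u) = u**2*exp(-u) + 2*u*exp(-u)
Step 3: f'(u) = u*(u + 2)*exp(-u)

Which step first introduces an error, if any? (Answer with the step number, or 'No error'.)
Step 2

Step 2 is incorrect due to a sign flip.
The step shows: u**2*exp(-u) + 2*u*exp(-u)
The correct value should be: -u**2*exp(-u) + 2*u*exp(-u)

Explanation: The sign of one term was flipped: the term -u**2*exp(-u) was incorrectly written as u**2*exp(-u)
The later steps are derived from this incorrect expression, so the error originates in Step 2.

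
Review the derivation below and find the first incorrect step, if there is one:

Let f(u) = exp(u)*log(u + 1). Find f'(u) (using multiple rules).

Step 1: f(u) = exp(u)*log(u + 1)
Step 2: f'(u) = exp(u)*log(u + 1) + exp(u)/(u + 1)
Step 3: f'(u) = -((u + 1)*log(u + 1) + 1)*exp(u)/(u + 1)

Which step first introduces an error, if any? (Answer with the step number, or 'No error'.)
Step 3

Step 3 is incorrect due to a sign flip.
The step shows: -((u + 1)*log(u + 1) + 1)*exp(u)/(u + 1)
The correct value should be: ((u + 1)*log(u + 1) + 1)*exp(u)/(u + 1)

Explanation: The sign of the whole expression was flipped: the term ((u + 1)*log(u + 1) + 1)*exp(u)/(u + 1) was incorrectly written as -((u + 1)*log(u + 1) + 1)*exp(u)/(u + 1)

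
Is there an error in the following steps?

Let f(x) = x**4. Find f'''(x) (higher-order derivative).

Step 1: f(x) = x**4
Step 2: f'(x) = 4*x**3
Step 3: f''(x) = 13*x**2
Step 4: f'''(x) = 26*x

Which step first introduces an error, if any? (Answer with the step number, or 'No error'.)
Step 3

Step 3 is incorrect due to a wrong coefficient.
The step shows: 13*x**2
The correct value should be: 12*x**2

Explanation: The coefficient 12 was incorrectly written as 13: the term 12*x**2 was incorrectly written as 13*x**2
The later steps are derived from this incorrect expression, so the error originates in Step 3.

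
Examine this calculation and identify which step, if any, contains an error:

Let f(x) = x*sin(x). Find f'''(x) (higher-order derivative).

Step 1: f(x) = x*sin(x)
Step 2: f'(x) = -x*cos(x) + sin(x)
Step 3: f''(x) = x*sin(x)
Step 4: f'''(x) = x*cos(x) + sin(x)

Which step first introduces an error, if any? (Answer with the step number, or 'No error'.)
Step 2

Step 2 is incorrect due to a sign flip.
The step shows: -x*cos(x) + sin(x)
The correct value should be: x*cos(x) + sin(x)

Explanation: The sign of one term was flipped: the term x*cos(x) was incorrectly written as -x*cos(x)
The later steps are derived from this incorrect expression, so the error originates in Step 2.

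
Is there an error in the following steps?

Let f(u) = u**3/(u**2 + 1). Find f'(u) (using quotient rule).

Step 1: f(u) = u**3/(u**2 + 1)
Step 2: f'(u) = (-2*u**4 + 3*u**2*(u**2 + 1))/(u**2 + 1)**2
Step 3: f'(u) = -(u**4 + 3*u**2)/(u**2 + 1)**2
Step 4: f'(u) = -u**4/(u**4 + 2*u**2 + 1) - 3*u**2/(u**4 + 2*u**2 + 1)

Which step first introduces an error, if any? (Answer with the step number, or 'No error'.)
Step 3

Step 3 is incorrect due to a sign flip.
The step shows: -(u**4 + 3*u**2)/(u**2 + 1)**2
The correct value should be: (u**4 + 3*u**2)/(u**2 + 1)**2

Explanation: The sign of the whole expression was flipped: the term (u**4 + 3*u**2)/(u**2 + 1)**2 was incorrectly written as -(u**4 + 3*u**2)/(u**2 + 1)**2
The later steps are derived from this incorrect expression, so the error originates in Step 3.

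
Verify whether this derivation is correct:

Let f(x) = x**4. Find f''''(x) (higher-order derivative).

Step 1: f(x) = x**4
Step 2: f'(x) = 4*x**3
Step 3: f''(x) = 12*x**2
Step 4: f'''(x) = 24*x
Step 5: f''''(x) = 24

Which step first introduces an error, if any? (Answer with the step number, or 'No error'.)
No error

All steps in this derivation are correct.
The final answer f''''(x) = 24 is valid.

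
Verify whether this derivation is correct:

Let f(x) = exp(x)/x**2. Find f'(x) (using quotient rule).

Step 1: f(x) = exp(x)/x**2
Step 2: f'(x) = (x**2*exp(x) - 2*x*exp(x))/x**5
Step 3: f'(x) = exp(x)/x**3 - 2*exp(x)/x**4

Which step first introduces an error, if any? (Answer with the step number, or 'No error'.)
Step 2

Step 2 is incorrect due to a wrong exponent.
The step shows: (x**2*exp(x) - 2*x*exp(x))/x**5
The correct value should be: (x**2*exp(x) - 2*x*exp(x))/x**4

Explanation: The exponent -4 on x was incorrectly written as -5: the term (x**2*exp(x) - 2*x*exp(x))/x**4 was incorrectly written as (x**2*exp(x) - 2*x*exp(x))/x**5
The later steps are derived from this incorrect expression, so the error originates in Step 2.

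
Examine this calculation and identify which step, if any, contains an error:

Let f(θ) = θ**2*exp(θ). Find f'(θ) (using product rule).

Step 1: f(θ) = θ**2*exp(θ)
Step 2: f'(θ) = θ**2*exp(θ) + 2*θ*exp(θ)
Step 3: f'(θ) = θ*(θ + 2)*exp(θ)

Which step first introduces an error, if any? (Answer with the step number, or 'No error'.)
No error

All steps in this derivation are correct.
The final answer f'(θ) = θ*(θ + 2)*exp(θ) is valid.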